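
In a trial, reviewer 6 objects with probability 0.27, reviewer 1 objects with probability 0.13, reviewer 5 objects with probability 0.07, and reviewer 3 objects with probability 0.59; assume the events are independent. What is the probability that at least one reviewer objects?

P(none) = (1 − 0.27) × (1 − 0.13) × (1 − 0.07) × (1 − 0.59) = 0.73 × 0.87 × 0.93 × 0.41 = 0.24216363
P(at least one) = 1 − 0.24216363 = 0.75783637

0.75783637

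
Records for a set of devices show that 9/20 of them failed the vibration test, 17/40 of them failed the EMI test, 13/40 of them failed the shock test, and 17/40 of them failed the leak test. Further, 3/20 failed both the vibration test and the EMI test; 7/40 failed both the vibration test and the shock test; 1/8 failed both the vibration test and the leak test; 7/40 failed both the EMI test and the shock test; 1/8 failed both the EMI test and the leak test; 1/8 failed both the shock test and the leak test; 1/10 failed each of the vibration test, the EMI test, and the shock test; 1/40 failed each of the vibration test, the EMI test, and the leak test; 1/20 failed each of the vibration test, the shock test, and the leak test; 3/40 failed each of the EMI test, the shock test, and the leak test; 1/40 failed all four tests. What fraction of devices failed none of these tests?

1/40

Inclusion–exclusion gives
P(at least one) = 9/20 + 17/40 + 13/40 + 17/40 − 3/20 − 7/40 − 1/8 − 7/40 − 1/8 − 1/8 + 1/10 + 1/40 + 1/20 + 3/40 − 1/40 = 39/40
P(none) = 1 − 39/40 = 1/40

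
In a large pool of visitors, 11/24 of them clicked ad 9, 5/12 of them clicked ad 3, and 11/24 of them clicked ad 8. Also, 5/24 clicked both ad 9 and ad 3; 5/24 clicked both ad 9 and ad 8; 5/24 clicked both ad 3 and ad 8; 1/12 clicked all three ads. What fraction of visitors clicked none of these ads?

P(at least one) = 11/24 + 5/12 + 11/24 − 5/24 − 5/24 − 5/24 + 1/12 = 19/24
P(none) = 1 − 19/24 = 5/24

5/24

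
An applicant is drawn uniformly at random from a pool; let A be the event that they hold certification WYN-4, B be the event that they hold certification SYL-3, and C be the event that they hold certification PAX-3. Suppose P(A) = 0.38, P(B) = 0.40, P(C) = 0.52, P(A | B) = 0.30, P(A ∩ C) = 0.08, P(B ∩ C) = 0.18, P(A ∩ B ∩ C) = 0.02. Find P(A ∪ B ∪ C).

0.94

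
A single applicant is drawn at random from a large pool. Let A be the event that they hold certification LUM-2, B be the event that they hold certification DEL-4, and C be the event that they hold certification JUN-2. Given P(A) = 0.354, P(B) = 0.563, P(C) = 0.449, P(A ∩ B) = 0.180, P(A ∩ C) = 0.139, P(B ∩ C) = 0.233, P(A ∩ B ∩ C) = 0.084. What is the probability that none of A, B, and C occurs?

0.102

Inclusion–exclusion gives
P(A ∪ B ∪ C) = 0.354 + 0.563 + 0.449 − 0.180 − 0.139 − 0.233 + 0.084 = 0.898
P(none) = 1 − 0.898 = 0.102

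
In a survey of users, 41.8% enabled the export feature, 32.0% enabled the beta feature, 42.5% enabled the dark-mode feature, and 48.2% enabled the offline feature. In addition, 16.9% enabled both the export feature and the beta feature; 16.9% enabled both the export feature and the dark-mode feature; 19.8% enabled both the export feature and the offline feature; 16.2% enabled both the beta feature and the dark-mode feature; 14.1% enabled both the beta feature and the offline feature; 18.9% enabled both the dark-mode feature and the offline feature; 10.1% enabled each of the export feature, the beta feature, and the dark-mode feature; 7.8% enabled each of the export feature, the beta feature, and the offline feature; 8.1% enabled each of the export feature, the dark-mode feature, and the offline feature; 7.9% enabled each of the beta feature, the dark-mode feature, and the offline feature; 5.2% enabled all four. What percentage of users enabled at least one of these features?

90.4%

Inclusion–exclusion gives
P(at least one) = 41.8 + 32.0 + 42.5 + 48.2 − 16.9 − 16.9 − 19.8 − 16.2 − 14.1 − 18.9 + 10.1 + 7.8 + 8.1 + 7.9 − 5.2 = 90.4%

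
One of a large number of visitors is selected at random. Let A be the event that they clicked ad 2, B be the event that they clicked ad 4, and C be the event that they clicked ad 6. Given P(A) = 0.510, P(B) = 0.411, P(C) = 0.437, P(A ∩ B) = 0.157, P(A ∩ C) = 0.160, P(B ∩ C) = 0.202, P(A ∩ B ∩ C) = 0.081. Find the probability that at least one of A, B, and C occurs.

0.920

By inclusion–exclusion:
P(A ∪ B ∪ C) = 0.510 + 0.411 + 0.437 − 0.157 − 0.160 − 0.202 + 0.081 = 0.920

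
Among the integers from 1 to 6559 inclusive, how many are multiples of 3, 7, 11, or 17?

3352

Inclusion–exclusion gives
floor(6559/3) + floor(6559/7) + floor(6559/11) + floor(6559/17) − floor(6559/21) − floor(6559/33) − floor(6559/51) − floor(6559/77) − floor(6559/119) − floor(6559/187) + floor(6559/231) + floor(6559/357) + floor(6559/561) + floor(6559/1309) − floor(6559/3927) = 2186 + 937 + 596 + 385 − 312 − 198 − 128 − 85 − 55 − 35 + 28 + 18 + 11 + 5 − 1 = 3352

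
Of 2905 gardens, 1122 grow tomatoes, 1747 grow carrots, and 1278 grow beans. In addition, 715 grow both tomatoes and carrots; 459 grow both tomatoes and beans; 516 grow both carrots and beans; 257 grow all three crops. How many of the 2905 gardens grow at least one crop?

2714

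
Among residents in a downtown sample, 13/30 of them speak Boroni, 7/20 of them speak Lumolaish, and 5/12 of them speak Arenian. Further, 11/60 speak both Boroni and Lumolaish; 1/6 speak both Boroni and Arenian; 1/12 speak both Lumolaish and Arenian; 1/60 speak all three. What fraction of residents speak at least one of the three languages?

47/60

By inclusion–exclusion:
P(at least one) = 13/30 + 7/20 + 5/12 − 11/60 − 1/6 − 1/12 + 1/60 = 47/60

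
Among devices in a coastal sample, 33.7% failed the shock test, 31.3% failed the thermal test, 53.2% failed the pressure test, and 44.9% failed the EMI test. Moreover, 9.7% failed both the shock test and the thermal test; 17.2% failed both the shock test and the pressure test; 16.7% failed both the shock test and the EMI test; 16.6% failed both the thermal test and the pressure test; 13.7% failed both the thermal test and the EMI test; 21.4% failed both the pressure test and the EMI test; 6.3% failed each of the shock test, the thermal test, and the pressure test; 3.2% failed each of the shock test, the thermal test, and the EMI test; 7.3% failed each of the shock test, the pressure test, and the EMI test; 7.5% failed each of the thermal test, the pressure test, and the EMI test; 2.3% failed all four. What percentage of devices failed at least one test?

89.8%

P(≥1) = 33.7 + 31.3 + 53.2 + 44.9 − 9.7 − 17.2 − 16.7 − 16.6 − 13.7 − 21.4 + 6.3 + 3.2 + 7.3 + 7.5 − 2.3 = 89.8%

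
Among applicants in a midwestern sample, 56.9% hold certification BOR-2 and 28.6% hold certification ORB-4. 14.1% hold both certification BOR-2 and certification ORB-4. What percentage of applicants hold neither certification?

By inclusion–exclusion:
P(union) = 56.9 + 28.6 − 14.1 = 71.4%
P(none) = 100% − 71.4% = 28.6%

28.6%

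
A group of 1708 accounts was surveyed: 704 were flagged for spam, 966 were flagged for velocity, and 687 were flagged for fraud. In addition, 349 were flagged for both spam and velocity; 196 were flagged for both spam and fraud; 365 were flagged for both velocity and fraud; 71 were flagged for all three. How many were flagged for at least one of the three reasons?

1518

By inclusion-exclusion,
N(≥1) = 704 + 966 + 687 − 349 − 196 − 365 + 71 = 1518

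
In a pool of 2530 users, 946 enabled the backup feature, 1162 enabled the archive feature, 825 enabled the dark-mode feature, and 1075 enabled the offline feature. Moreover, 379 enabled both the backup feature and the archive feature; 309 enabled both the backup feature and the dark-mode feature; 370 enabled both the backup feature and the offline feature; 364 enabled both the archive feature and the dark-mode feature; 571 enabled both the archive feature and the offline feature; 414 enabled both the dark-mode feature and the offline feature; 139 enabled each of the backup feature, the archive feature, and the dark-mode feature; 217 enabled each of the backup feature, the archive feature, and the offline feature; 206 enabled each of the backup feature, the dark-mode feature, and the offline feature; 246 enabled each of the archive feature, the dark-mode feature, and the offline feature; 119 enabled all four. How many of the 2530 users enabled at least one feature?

2290

|at least one| = 946 + 1162 + 825 + 1075 − 379 − 309 − 370 − 364 − 571 − 414 + 139 + 217 + 206 + 246 − 119 = 2290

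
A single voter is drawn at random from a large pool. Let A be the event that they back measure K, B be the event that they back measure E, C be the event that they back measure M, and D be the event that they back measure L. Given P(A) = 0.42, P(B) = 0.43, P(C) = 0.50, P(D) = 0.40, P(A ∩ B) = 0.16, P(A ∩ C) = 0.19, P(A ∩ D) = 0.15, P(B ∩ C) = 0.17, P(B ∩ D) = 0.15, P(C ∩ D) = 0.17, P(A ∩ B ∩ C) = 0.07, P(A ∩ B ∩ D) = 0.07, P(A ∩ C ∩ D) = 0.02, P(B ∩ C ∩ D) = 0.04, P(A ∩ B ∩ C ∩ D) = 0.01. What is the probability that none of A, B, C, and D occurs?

0.05

By inclusion–exclusion:
P(A ∪ B ∪ C ∪ D) = 0.42 + 0.43 + 0.50 + 0.40 − 0.16 − 0.19 − 0.15 − 0.17 − 0.15 − 0.17 + 0.07 + 0.07 + 0.02 + 0.04 − 0.01 = 0.95
P(none) = 1 − 0.95 = 0.05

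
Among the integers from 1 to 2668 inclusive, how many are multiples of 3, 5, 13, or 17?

889 + 533 + 205 + 156 − 177 − 68 − 52 − 41 − 31 − 12 + 13 + 10 + 4 + 2 − 0 = 1431

1431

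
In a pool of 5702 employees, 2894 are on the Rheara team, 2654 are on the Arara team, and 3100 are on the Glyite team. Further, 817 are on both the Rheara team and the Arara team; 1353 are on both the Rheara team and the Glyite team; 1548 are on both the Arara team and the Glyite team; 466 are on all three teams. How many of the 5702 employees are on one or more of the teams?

Inclusion–exclusion gives
|at least one| = 2894 + 2654 + 3100 − 817 − 1353 − 1548 + 466 = 5396

5396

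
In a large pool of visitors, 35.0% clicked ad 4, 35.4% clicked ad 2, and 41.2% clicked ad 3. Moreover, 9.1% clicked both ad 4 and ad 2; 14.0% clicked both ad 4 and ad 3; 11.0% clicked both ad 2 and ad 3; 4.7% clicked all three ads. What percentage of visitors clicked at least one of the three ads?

P(union) = 35.0 + 35.4 + 41.2 − 9.1 − 14.0 − 11.0 + 4.7 = 82.2%

82.2%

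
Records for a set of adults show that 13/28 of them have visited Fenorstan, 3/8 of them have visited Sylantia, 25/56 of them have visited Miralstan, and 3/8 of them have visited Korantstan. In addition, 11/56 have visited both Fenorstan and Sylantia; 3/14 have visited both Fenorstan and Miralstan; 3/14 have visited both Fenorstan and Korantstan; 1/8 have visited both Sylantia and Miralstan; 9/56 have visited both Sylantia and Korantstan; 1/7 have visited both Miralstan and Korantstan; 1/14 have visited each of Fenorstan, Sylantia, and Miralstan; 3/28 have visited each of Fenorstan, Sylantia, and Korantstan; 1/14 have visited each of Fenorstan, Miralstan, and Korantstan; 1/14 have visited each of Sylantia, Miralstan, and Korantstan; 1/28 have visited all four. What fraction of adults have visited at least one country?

Inclusion–exclusion gives
P(≥1) = 13/28 + 3/8 + 25/56 + 3/8 − 11/56 − 3/14 − 3/14 − 1/8 − 9/56 − 1/7 + 1/14 + 3/28 + 1/14 + 1/14 − 1/28 = 25/28

25/28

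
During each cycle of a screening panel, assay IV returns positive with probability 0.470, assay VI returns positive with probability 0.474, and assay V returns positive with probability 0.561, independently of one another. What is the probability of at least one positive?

P(none) = (1 − 0.470) × (1 − 0.474) × (1 − 0.561) = 0.530 × 0.526 × 0.439 = 0.12238442
P(at least one) = 1 − 0.12238442 = 0.87761558

0.87761558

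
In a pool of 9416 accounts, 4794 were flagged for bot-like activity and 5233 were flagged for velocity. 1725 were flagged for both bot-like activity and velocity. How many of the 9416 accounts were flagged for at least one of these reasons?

8302

Inclusion–exclusion gives
|union| = 4794 + 5233 − 1725 = 8302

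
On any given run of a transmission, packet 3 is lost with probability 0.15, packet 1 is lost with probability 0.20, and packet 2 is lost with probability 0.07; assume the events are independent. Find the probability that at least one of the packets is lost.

0.3676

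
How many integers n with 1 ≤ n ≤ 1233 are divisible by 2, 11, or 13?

Using inclusion–exclusion:
floor(1233/2) + floor(1233/11) + floor(1233/13) − floor(1233/22) − floor(1233/26) − floor(1233/143) + floor(1233/286) = 616 + 112 + 94 − 56 − 47 − 8 + 4 = 715

715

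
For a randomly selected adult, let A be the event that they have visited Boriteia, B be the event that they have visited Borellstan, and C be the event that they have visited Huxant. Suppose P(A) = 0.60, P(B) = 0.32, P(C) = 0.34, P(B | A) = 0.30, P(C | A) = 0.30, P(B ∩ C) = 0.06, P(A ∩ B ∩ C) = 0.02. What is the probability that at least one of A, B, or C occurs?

0.86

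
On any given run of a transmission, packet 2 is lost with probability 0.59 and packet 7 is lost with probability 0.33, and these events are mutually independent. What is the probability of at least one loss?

P(none) = (1 − 0.59) × (1 − 0.33) = 0.41 × 0.67 = 0.2747
P(at least one) = 1 − 0.2747 = 0.7253

0.7253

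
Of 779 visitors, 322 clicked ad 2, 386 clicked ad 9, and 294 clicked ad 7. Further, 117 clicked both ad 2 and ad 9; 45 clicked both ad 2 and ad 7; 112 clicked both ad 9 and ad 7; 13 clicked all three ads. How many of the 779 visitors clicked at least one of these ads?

741

By inclusion–exclusion:
|union| = 322 + 386 + 294 − 117 − 45 − 112 + 13 = 741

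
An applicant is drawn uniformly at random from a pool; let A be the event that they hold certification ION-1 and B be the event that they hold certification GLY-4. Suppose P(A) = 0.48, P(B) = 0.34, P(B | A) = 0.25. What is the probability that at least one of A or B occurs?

0.70

P(A ∩ B) = P(A)·P(B|A) = 0.48 × 0.25 = 0.12
Using inclusion–exclusion:
P(A ∪ B) = 0.48 + 0.34 − 0.12 = 0.70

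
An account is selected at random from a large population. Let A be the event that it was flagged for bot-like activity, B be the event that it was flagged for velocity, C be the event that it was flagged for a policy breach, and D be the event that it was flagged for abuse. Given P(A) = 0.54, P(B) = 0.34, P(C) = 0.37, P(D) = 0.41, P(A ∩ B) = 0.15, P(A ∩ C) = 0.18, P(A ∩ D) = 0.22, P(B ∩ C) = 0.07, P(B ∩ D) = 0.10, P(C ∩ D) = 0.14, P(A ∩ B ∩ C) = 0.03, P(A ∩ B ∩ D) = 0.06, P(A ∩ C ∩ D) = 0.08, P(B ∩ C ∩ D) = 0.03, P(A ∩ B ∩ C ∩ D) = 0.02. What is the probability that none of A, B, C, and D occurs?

0.02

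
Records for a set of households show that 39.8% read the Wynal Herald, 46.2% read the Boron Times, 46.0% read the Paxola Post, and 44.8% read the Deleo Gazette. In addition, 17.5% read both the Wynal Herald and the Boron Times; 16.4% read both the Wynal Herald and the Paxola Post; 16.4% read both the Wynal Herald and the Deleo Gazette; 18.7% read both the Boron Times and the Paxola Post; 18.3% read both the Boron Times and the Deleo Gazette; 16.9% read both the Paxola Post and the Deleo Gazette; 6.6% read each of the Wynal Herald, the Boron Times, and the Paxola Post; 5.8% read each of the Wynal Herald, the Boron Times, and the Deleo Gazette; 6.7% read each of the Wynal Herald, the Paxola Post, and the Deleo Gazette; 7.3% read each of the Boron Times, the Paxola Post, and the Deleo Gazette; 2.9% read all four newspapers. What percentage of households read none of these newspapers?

P(union) = 39.8 + 46.2 + 46.0 + 44.8 − 17.5 − 16.4 − 16.4 − 18.7 − 18.3 − 16.9 + 6.6 + 5.8 + 6.7 + 7.3 − 2.9 = 96.1%
P(none) = 100% − 96.1% = 3.9%

3.9%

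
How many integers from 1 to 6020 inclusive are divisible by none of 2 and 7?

2580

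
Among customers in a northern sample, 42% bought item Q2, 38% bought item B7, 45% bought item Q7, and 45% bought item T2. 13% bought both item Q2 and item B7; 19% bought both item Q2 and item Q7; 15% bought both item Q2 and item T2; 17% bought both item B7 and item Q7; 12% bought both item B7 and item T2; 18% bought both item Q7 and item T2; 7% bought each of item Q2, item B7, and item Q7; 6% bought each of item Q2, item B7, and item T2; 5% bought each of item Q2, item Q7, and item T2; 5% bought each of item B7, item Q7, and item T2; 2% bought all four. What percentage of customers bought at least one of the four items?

97%

P(≥1) = 42 + 38 + 45 + 45 − 13 − 19 − 15 − 17 − 12 − 18 + 7 + 6 + 5 + 5 − 2 = 97%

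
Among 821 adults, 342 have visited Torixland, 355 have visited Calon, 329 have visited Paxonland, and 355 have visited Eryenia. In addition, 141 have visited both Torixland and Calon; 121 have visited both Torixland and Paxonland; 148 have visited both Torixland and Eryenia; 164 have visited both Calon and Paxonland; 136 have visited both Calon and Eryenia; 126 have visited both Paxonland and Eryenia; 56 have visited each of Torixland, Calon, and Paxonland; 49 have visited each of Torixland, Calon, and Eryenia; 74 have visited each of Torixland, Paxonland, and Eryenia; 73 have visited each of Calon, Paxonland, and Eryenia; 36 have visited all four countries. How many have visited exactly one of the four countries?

By inclusion–exclusion (exactly-one form):
N(exactly one) = 342 + 355 + 329 + 355 − 2·141 − 2·121 − 2·148 − 2·164 − 2·136 − 2·126 + 3·56 + 3·49 + 3·74 + 3·73 − 4·36 = 321

321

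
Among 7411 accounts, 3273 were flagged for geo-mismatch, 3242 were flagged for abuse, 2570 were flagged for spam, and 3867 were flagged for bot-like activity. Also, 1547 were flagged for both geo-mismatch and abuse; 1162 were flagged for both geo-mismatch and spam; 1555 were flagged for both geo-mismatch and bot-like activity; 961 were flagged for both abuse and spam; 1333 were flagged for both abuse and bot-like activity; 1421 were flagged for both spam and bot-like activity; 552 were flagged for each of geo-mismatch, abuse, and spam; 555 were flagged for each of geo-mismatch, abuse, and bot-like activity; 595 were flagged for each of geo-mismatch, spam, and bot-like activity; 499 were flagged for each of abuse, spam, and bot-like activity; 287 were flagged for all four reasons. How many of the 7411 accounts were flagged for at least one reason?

|at least one| = 3273 + 3242 + 2570 + 3867 − 1547 − 1162 − 1555 − 961 − 1333 − 1421 + 552 + 555 + 595 + 499 − 287 = 6887

6887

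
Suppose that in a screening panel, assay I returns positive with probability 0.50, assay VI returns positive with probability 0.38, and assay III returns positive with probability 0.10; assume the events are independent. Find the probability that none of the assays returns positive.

0.279

P(none) = (1 − 0.50) × (1 − 0.38) × (1 − 0.10) = 0.50 × 0.62 × 0.90 = 0.279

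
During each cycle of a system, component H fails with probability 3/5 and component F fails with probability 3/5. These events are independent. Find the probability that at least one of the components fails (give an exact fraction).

Independence gives P(none) = ∏(1 − pᵢ).
P(none) = (1 − 3/5) × (1 − 3/5) = 2/5 × 2/5 = 4/25
P(at least one) = 1 − 4/25 = 21/25

21/25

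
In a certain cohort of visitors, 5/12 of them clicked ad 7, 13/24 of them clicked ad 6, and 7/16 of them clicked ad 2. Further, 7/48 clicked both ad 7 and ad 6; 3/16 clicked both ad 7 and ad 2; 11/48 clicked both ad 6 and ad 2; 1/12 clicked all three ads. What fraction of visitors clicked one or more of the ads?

11/12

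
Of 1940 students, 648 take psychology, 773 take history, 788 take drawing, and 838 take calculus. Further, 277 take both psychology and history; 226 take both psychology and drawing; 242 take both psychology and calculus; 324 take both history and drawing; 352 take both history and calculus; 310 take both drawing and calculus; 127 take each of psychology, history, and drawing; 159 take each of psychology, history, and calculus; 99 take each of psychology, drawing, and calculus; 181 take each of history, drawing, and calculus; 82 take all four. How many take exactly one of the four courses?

|exactly one| = 648 + 773 + 788 + 838 − 2·277 − 2·226 − 2·242 − 2·324 − 2·352 − 2·310 + 3·127 + 3·159 + 3·99 + 3·181 − 4·82 = 955

955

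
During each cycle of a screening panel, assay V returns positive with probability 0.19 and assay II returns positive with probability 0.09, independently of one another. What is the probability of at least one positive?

P(none) = (1 − 0.19) × (1 − 0.09) = 0.81 × 0.91 = 0.7371
P(at least one) = 1 − 0.7371 = 0.2629

0.2629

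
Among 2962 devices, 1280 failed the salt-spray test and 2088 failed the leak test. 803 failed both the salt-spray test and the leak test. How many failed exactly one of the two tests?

1762

Using the inclusion–exclusion count for exactly one event:
N(exactly one) = 1280 + 2088 − 2·803 = 1762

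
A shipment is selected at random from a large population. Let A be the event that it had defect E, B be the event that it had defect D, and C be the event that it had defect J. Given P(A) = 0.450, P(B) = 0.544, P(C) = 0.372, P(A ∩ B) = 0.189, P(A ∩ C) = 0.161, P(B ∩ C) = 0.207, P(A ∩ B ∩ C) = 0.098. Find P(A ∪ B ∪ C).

0.907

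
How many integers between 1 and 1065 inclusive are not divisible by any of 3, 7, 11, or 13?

511

floor(1065/3) + floor(1065/7) + floor(1065/11) + floor(1065/13) − floor(1065/21) − floor(1065/33) − floor(1065/39) − floor(1065/77) − floor(1065/91) − floor(1065/143) + floor(1065/231) + floor(1065/273) + floor(1065/429) + floor(1065/1001) − floor(1065/3003) = 355 + 152 + 96 + 81 − 50 − 32 − 27 − 13 − 11 − 7 + 4 + 3 + 2 + 1 − 0 = 554
1065 − 554 = 511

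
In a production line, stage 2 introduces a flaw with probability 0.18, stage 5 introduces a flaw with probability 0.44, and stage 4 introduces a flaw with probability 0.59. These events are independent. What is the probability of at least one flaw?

0.811728

Independence gives P(none) = ∏(1 − pᵢ).
P(none) = (1 − 0.18) × (1 − 0.44) × (1 − 0.59) = 0.82 × 0.56 × 0.41 = 0.188272
P(at least one) = 1 − 0.188272 = 0.811728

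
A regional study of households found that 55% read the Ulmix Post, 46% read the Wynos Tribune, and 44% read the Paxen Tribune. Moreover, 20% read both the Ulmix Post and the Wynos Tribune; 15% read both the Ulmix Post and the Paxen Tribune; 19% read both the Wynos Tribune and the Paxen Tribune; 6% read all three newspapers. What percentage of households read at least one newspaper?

97%

By inclusion–exclusion:
P(union) = 55 + 46 + 44 − 20 − 15 − 19 + 6 = 97%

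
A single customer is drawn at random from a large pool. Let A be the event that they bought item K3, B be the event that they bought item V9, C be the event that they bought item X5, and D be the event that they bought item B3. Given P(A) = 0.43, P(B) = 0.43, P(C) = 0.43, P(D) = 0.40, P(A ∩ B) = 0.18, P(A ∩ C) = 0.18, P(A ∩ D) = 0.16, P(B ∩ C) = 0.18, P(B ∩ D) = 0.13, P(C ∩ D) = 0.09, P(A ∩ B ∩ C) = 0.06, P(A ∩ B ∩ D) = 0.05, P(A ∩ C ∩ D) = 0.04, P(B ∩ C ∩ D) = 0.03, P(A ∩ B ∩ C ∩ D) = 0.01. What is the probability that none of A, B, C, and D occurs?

Inclusion–exclusion gives
P(A ∪ B ∪ C ∪ D) = 0.43 + 0.43 + 0.43 + 0.40 − 0.18 − 0.18 − 0.16 − 0.18 − 0.13 − 0.09 + 0.06 + 0.05 + 0.04 + 0.03 − 0.01 = 0.94
P(none) = 1 − 0.94 = 0.06

0.06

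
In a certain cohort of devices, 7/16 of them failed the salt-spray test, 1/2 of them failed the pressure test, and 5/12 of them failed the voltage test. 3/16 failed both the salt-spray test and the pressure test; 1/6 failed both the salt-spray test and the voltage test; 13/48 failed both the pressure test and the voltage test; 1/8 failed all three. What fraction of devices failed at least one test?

P(at least one) = 7/16 + 1/2 + 5/12 − 3/16 − 1/6 − 13/48 + 1/8 = 41/48

41/48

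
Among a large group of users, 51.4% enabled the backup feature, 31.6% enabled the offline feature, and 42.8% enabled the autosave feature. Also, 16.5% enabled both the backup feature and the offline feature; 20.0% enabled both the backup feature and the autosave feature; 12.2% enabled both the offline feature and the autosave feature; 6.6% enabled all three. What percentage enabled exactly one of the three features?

By inclusion–exclusion (exactly-one form):
P(exactly one) = 51.4 + 31.6 + 42.8 − 2·16.5 − 2·20.0 − 2·12.2 + 3·6.6 = 48.2%

48.2%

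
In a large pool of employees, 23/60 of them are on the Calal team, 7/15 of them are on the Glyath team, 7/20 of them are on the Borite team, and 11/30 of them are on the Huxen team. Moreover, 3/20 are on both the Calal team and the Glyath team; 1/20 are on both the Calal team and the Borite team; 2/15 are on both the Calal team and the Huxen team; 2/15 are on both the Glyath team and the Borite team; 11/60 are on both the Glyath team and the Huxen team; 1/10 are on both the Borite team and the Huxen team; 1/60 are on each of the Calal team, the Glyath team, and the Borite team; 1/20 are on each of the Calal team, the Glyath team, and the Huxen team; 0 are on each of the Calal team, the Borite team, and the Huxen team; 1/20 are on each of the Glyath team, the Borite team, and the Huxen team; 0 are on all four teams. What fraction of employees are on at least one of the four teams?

14/15

P(at least one) = 23/60 + 7/15 + 7/20 + 11/30 − 3/20 − 1/20 − 2/15 − 2/15 − 11/60 − 1/10 + 1/60 + 1/20 + 0 + 1/20 − 0 = 14/15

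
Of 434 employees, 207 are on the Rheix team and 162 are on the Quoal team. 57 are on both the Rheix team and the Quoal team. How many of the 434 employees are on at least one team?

Using inclusion–exclusion:
|at least one| = 207 + 162 − 57 = 312

312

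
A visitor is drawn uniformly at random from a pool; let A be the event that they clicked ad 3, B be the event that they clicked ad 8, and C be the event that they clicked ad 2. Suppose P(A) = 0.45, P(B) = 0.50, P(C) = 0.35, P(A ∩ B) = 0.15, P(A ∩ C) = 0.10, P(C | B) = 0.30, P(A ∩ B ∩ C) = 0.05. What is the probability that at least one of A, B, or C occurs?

P(B ∩ C) = P(B)·P(C|B) = 0.50 × 0.30 = 0.15
By inclusion–exclusion:
P(A ∪ B ∪ C) = 0.45 + 0.50 + 0.35 − 0.15 − 0.10 − 0.15 + 0.05 = 0.95

0.95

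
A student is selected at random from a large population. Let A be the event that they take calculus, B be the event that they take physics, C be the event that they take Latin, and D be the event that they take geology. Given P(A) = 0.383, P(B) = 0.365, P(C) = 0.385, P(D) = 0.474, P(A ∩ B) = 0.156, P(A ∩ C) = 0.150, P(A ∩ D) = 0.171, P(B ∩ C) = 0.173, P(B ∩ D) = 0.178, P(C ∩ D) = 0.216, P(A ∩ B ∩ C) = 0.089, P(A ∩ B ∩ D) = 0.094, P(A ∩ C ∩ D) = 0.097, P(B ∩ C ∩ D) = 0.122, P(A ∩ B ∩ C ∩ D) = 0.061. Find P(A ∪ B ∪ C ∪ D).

P(A ∪ B ∪ C ∪ D) = 0.383 + 0.365 + 0.385 + 0.474 − 0.156 − 0.150 − 0.171 − 0.173 − 0.178 − 0.216 + 0.089 + 0.094 + 0.097 + 0.122 − 0.061 = 0.904

0.904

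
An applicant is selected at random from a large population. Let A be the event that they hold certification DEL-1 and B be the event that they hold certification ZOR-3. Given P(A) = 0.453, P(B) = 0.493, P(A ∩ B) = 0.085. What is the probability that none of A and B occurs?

By inclusion-exclusion,
P(A ∪ B) = 0.453 + 0.493 − 0.085 = 0.861
P(none) = 1 − 0.861 = 0.139

0.139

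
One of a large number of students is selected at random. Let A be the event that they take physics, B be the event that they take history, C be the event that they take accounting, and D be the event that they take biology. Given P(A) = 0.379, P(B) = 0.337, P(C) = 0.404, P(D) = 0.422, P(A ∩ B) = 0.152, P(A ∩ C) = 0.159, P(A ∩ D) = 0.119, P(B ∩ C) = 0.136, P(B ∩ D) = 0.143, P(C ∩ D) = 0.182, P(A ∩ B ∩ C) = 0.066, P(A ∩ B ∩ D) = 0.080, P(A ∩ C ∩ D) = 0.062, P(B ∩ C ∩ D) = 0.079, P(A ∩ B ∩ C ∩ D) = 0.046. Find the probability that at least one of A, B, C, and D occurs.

0.892

Inclusion–exclusion gives
P(A ∪ B ∪ C ∪ D) = 0.379 + 0.337 + 0.404 + 0.422 − 0.152 − 0.159 − 0.119 − 0.136 − 0.143 − 0.182 + 0.066 + 0.080 + 0.062 + 0.079 − 0.046 = 0.892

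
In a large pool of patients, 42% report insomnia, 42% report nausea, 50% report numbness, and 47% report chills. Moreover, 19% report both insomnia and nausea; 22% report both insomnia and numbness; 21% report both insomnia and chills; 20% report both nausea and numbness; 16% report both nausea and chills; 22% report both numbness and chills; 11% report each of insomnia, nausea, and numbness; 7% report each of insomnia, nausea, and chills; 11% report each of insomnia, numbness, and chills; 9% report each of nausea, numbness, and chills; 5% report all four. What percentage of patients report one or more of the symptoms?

Inclusion–exclusion gives
P(≥1) = 42 + 42 + 50 + 47 − 19 − 22 − 21 − 20 − 16 − 22 + 11 + 7 + 11 + 9 − 5 = 94%

94%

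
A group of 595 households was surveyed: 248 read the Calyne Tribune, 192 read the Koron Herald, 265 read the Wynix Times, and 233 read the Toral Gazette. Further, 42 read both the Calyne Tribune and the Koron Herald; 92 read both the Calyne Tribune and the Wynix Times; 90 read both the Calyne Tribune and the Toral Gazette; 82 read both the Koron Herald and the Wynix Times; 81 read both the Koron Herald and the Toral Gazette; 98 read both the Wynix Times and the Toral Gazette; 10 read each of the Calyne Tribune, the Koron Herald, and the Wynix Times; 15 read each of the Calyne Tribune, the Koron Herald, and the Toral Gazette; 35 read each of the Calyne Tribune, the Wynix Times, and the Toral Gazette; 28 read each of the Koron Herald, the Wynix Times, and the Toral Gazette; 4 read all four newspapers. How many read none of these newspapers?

58

|at least one| = 248 + 192 + 265 + 233 − 42 − 92 − 90 − 82 − 81 − 98 + 10 + 15 + 35 + 28 − 4 = 537
None: 595 − 537 = 58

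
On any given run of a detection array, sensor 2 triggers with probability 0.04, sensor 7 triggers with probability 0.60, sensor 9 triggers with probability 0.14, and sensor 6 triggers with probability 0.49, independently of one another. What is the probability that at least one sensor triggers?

0.8315776

P(none) = (1 − 0.04) × (1 − 0.60) × (1 − 0.14) × (1 − 0.49) = 0.96 × 0.40 × 0.86 × 0.51 = 0.1684224
P(at least one) = 1 − 0.1684224 = 0.8315776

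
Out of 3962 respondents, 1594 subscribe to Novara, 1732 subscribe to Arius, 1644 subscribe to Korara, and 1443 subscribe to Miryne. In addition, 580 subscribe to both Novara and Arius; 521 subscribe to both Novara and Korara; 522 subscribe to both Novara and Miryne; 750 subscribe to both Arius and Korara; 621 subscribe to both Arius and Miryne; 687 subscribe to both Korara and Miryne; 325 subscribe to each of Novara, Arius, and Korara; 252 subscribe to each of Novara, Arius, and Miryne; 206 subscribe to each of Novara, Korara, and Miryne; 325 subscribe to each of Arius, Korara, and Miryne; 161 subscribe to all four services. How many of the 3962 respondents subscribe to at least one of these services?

3679

|at least one| = 1594 + 1732 + 1644 + 1443 − 580 − 521 − 522 − 750 − 621 − 687 + 325 + 252 + 206 + 325 − 161 = 3679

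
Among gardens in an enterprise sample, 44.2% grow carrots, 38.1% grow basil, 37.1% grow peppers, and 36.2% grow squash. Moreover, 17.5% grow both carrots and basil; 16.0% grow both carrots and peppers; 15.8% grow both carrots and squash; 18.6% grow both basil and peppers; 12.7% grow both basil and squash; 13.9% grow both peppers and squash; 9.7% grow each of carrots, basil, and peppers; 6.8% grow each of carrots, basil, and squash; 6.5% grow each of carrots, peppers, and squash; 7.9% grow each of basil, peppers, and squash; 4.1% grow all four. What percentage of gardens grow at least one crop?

87.9%

Using inclusion–exclusion:
P(union) = 44.2 + 38.1 + 37.1 + 36.2 − 17.5 − 16.0 − 15.8 − 18.6 − 12.7 − 13.9 + 9.7 + 6.8 + 6.5 + 7.9 − 4.1 = 87.9%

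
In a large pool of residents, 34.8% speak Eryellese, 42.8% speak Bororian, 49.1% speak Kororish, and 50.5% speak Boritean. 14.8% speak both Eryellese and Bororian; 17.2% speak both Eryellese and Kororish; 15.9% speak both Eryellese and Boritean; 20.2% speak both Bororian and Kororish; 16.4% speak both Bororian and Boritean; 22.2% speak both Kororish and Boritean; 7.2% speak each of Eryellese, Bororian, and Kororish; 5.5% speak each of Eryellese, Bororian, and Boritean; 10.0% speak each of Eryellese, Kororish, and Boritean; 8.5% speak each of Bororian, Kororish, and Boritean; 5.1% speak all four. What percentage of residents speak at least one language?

Using inclusion–exclusion:
P(at least one) = 34.8 + 42.8 + 49.1 + 50.5 − 14.8 − 17.2 − 15.9 − 20.2 − 16.4 − 22.2 + 7.2 + 5.5 + 10.0 + 8.5 − 5.1 = 96.6%

96.6%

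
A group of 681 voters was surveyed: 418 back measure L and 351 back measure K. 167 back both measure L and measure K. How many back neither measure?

79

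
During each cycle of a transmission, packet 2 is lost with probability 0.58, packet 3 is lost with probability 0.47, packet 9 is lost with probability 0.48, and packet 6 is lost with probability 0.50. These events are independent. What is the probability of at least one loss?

0.942124

Since the events are independent, P(none) is the product of the individual non-occurrence probabilities.
P(none) = (1 − 0.58) × (1 − 0.47) × (1 − 0.48) × (1 − 0.50) = 0.42 × 0.53 × 0.52 × 0.50 = 0.057876
P(at least one) = 1 − 0.057876 = 0.942124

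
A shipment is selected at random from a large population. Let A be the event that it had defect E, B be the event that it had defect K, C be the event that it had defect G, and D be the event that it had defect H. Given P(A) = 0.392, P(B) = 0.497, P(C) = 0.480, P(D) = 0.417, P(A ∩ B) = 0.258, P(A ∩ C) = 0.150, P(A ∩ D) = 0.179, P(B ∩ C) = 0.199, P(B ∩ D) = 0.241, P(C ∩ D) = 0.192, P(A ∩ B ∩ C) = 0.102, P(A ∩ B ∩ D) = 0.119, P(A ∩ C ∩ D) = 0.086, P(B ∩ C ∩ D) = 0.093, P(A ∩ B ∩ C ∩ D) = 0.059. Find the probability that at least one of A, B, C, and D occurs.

By inclusion-exclusion,
P(A ∪ B ∪ C ∪ D) = 0.392 + 0.497 + 0.480 + 0.417 − 0.258 − 0.150 − 0.179 − 0.199 − 0.241 − 0.192 + 0.102 + 0.119 + 0.086 + 0.093 − 0.059 = 0.908

0.908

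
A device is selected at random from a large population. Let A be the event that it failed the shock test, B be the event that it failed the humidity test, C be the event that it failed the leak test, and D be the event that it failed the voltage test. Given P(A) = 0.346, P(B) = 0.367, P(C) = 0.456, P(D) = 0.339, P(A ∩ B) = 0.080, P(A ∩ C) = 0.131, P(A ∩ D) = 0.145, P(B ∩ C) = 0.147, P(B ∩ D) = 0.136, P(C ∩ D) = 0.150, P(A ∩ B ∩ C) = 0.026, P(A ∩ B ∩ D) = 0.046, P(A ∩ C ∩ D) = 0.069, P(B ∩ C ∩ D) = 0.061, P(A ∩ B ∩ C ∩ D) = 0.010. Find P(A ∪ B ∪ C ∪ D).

0.911

P(A ∪ B ∪ C ∪ D) = 0.346 + 0.367 + 0.456 + 0.339 − 0.080 − 0.131 − 0.145 − 0.147 − 0.136 − 0.150 + 0.026 + 0.046 + 0.069 + 0.061 − 0.010 = 0.911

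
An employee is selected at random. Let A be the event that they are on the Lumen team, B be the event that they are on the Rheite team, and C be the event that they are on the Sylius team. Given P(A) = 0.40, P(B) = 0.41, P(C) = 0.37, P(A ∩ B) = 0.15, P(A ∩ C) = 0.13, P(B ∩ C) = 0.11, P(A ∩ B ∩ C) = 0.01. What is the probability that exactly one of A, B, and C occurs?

P(exactly one) = 0.40 + 0.41 + 0.37 − 2·0.15 − 2·0.13 − 2·0.11 + 3·0.01 = 0.43

0.43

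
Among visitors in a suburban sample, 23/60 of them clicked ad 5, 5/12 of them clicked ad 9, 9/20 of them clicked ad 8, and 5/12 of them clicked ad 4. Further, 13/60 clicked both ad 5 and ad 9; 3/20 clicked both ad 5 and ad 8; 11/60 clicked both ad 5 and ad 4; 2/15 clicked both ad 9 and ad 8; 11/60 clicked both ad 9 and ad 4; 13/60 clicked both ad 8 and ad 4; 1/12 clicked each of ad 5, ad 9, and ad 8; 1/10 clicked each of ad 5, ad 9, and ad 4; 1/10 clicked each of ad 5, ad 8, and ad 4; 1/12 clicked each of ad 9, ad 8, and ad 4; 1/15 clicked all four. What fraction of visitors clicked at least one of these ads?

53/60

Inclusion–exclusion gives
P(≥1) = 23/60 + 5/12 + 9/20 + 5/12 − 13/60 − 3/20 − 11/60 − 2/15 − 11/60 − 13/60 + 1/12 + 1/10 + 1/10 + 1/12 − 1/15 = 53/60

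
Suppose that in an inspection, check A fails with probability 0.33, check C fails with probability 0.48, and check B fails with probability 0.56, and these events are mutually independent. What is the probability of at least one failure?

0.846704

P(none) = (1 − 0.33) × (1 − 0.48) × (1 − 0.56) = 0.67 × 0.52 × 0.44 = 0.153296
P(at least one) = 1 − 0.153296 = 0.846704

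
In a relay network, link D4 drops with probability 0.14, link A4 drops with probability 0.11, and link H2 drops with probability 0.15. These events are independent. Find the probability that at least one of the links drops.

P(none) = (1 − 0.14) × (1 − 0.11) × (1 − 0.15) = 0.86 × 0.89 × 0.85 = 0.65059
P(at least one) = 1 − 0.65059 = 0.34941

0.34941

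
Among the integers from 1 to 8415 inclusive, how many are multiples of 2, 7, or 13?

5086

Inclusion–exclusion gives
4207 + 1202 + 647 − 601 − 323 − 92 + 46 = 5086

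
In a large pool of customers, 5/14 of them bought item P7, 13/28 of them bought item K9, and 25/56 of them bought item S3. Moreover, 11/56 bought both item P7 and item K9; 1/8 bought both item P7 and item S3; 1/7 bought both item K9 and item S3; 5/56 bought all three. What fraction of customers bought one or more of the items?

By inclusion–exclusion:
P(union) = 5/14 + 13/28 + 25/56 − 11/56 − 1/8 − 1/7 + 5/56 = 25/28

25/28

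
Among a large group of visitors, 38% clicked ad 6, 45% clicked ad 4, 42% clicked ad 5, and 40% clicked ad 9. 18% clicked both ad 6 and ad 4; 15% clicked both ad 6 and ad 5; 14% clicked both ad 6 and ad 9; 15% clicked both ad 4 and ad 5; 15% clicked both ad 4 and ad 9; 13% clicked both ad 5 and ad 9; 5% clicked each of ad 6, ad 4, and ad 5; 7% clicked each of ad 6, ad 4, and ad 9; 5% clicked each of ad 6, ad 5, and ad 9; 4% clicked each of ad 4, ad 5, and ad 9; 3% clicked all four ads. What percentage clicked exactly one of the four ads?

36%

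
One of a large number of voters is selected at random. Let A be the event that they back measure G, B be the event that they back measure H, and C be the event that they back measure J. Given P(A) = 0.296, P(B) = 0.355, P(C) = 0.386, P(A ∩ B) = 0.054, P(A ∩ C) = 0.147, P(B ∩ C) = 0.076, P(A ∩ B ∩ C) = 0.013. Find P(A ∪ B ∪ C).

P(A ∪ B ∪ C) = 0.296 + 0.355 + 0.386 − 0.054 − 0.147 − 0.076 + 0.013 = 0.773

0.773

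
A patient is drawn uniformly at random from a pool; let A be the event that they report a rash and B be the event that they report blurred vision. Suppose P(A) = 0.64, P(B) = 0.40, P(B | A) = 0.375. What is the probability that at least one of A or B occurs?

P(A ∩ B) = P(A)·P(B|A) = 0.64 × 0.375 = 0.24
P(A ∪ B) = 0.64 + 0.40 − 0.24 = 0.80

0.80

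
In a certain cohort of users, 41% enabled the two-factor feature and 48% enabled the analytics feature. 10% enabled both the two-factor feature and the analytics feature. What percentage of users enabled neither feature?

21%

P(union) = 41 + 48 − 10 = 79%
P(none) = 100% − 79% = 21%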